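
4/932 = 1/233 =0.00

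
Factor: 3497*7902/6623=2^1*3^2*13^1*37^( - 1) * 179^ (-1 )*269^1 * 439^1 = 27633294/6623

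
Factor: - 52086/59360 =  - 2^ ( - 4 )*3^1*5^( - 1)*7^( - 1 )*53^( - 1 )*8681^1 = - 26043/29680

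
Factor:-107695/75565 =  -181/127 = -127^( - 1)*181^1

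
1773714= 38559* 46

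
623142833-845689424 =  - 222546591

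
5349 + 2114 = 7463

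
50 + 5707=5757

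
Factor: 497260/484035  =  2^2*3^( - 1)*47^1*61^( - 1)=188/183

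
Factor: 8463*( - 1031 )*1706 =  - 2^1*3^1*7^1*13^1*  31^1*853^1*1031^1=- 14885452218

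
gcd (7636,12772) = 4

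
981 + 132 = 1113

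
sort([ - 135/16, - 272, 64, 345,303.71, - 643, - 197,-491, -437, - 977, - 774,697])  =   [ - 977, - 774, - 643, - 491, - 437 ,-272, - 197,-135/16,64, 303.71,345,  697]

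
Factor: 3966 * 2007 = 7959762 = 2^1*3^3*223^1*661^1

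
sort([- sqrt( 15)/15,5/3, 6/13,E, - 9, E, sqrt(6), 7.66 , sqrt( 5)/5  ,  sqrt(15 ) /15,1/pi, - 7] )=[ - 9 , - 7,-sqrt( 15)/15 , sqrt( 15)/15 , 1/pi,sqrt ( 5)/5, 6/13,  5/3,sqrt(6), E, E, 7.66 ]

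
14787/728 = 14787/728 =20.31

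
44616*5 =223080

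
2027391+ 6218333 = 8245724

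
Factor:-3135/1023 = -95/31 =- 5^1*19^1*31^( - 1 )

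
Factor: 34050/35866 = 75/79 = 3^1 *5^2*79^( - 1) 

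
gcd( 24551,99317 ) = 1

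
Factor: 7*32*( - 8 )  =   - 2^8 * 7^1 = -  1792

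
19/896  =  19/896= 0.02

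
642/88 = 321/44 = 7.30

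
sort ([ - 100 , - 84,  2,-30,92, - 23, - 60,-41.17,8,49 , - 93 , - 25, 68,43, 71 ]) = [ - 100, - 93, - 84, - 60,-41.17 ,  -  30, - 25 , - 23, 2,  8, 43, 49 , 68, 71,92]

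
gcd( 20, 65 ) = 5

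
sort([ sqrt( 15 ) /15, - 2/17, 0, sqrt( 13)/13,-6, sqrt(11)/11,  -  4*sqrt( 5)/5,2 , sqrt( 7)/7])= [  -  6, - 4*sqrt( 5 ) /5,- 2/17,0 , sqrt( 15)/15 , sqrt( 13 )/13, sqrt( 11)/11,  sqrt(7)/7 , 2]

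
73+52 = 125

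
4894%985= 954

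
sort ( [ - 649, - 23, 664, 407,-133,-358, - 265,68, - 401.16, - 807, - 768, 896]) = [-807,-768, - 649,- 401.16, - 358, - 265,  -  133, - 23 , 68, 407,664,896]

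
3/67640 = 3/67640= 0.00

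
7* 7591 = 53137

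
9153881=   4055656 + 5098225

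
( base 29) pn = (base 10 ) 748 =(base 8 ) 1354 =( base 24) 174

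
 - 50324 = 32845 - 83169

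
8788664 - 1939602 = 6849062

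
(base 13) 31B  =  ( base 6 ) 2243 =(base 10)531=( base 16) 213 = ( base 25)L6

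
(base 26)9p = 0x103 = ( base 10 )259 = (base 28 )97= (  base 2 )100000011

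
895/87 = 10 + 25/87 = 10.29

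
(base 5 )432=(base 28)45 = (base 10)117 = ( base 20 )5H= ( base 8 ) 165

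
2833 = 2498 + 335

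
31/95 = 31/95 = 0.33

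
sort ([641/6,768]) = [ 641/6, 768]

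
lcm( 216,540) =1080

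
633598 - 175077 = 458521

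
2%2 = 0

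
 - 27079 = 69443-96522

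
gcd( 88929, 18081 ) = 369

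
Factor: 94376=2^3*47^1*251^1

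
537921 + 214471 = 752392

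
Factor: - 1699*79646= - 135318554 = - 2^1* 7^1 * 1699^1*5689^1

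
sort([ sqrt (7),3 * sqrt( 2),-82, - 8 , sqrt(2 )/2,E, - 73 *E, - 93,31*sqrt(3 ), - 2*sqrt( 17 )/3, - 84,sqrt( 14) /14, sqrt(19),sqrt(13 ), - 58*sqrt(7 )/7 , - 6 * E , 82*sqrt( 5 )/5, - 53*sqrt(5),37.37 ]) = [ - 73*E, - 53*sqrt( 5 ), - 93, - 84 , - 82, - 58*sqrt(7 )/7,-6*E, -8, - 2*sqrt( 17 )/3,sqrt( 14)/14,sqrt(2) /2,sqrt(7 ), E,sqrt( 13),3*sqrt(2 ),sqrt(19 ) , 82*sqrt(5) /5,37.37,31*sqrt( 3 )] 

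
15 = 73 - 58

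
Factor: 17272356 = 2^2*3^1*23^1*62581^1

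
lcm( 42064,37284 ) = 1640496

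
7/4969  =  7/4969 = 0.00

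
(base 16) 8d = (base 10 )141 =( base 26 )5b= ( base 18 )7F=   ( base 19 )78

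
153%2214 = 153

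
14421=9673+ 4748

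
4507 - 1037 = 3470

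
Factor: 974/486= 3^( - 5 ) *487^1 =487/243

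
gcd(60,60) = 60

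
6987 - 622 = 6365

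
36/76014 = 2/4223 = 0.00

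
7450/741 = 7450/741 = 10.05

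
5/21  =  5/21=0.24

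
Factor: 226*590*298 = 39735320 = 2^3*5^1*59^1*113^1*149^1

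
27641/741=27641/741  =  37.30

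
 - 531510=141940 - 673450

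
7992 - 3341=4651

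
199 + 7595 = 7794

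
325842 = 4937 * 66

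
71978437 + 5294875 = 77273312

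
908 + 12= 920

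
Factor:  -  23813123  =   - 251^1*94873^1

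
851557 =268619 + 582938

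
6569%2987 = 595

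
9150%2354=2088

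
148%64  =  20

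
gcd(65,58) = 1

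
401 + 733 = 1134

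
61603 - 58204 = 3399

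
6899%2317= 2265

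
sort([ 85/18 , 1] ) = [1,85/18]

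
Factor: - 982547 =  - 19^1*51713^1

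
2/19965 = 2/19965 = 0.00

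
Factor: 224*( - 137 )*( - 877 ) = 26913376 =2^5*7^1*137^1*877^1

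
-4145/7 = -4145/7 = -  592.14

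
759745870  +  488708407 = 1248454277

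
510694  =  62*8237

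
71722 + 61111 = 132833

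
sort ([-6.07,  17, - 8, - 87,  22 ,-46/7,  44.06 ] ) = [-87, - 8, - 46/7, - 6.07,  17,22, 44.06 ]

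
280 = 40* 7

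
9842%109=32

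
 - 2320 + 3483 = 1163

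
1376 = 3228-1852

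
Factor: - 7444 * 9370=-2^3*5^1*937^1*1861^1 =- 69750280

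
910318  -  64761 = 845557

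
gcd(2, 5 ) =1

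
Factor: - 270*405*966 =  - 2^2*3^8*5^2*7^1*23^1 = - 105632100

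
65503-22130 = 43373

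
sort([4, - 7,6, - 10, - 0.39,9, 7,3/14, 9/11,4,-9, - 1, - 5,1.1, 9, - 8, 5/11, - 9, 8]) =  [ - 10,  -  9, - 9,-8, - 7, - 5, - 1,-0.39,3/14, 5/11,  9/11,1.1, 4,4, 6, 7,8,9,9 ] 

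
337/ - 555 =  - 1 + 218/555  =  - 0.61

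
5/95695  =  1/19139=0.00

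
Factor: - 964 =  - 2^2 * 241^1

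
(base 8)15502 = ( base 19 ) 1065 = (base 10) 6978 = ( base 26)A8A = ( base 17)1728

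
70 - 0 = 70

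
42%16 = 10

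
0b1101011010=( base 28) 12I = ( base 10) 858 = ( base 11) 710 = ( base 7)2334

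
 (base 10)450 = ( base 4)13002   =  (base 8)702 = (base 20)12a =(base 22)KA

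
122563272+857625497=980188769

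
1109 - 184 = 925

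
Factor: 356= 2^2*89^1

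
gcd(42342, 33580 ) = 2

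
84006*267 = 22429602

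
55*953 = 52415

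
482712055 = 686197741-203485686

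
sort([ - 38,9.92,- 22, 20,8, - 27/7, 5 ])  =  [ - 38, - 22,-27/7, 5, 8, 9.92 , 20]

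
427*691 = 295057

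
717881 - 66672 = 651209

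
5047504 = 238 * 21208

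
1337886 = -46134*(-29) 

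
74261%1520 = 1301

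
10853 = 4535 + 6318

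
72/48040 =9/6005 = 0.00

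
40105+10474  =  50579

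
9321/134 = 9321/134 = 69.56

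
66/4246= 3/193=0.02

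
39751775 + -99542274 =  - 59790499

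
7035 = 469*15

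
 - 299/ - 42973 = 299/42973 = 0.01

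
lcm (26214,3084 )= 52428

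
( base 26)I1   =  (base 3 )122101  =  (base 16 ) 1d5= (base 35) DE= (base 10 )469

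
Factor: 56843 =56843^1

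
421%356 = 65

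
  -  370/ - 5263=370/5263 = 0.07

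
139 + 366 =505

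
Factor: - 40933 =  - 40933^1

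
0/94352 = 0 = 0.00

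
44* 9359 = 411796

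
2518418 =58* 43421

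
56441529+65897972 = 122339501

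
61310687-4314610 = 56996077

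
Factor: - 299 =-13^1*23^1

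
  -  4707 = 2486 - 7193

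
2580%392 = 228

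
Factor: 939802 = 2^1*41^1*73^1*157^1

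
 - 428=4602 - 5030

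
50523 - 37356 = 13167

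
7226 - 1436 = 5790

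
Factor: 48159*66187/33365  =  3^2*5^ ( - 1)*11^2 * 547^1*5351^1*6673^( - 1) = 3187499733/33365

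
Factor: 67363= 31^1*41^1*53^1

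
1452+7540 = 8992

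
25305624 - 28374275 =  - 3068651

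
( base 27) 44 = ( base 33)3D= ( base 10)112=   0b1110000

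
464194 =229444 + 234750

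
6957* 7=48699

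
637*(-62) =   -  39494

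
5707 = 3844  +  1863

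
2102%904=294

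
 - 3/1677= - 1/559= - 0.00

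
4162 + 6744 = 10906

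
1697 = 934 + 763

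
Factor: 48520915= 5^1 * 23^1 * 29^1 * 14549^1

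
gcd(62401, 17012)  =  1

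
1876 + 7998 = 9874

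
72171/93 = 776 + 1/31  =  776.03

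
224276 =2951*76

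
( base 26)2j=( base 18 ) 3H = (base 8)107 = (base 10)71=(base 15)4B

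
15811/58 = 15811/58 = 272.60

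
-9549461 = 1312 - 9550773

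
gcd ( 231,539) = 77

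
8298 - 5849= 2449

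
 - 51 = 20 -71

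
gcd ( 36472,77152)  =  8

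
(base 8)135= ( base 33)2R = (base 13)72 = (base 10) 93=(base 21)49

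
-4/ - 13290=2/6645= 0.00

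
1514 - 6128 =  - 4614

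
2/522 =1/261 = 0.00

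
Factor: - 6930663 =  - 3^1*2310221^1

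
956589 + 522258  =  1478847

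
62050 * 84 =5212200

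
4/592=1/148= 0.01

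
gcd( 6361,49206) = 1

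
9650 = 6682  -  - 2968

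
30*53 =1590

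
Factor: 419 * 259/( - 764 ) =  - 2^( - 2 )*7^1*37^1*191^(-1 )*419^1 = - 108521/764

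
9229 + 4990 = 14219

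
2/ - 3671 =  -2/3671 =- 0.00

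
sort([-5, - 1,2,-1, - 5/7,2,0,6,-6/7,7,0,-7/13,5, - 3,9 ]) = [  -  5, - 3,-1, - 1,-6/7, - 5/7, - 7/13,0, 0, 2,2,5,6, 7  ,  9]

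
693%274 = 145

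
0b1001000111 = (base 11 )490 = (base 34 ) h5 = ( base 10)583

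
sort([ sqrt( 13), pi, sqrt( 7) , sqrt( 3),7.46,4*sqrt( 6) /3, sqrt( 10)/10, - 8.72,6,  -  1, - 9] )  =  [-9, - 8.72, - 1,sqrt( 10 )/10,sqrt( 3 ), sqrt( 7 ), pi, 4*sqrt( 6)/3,sqrt(13),6, 7.46]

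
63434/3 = 63434/3 = 21144.67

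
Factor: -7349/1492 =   -  2^(-2) * 373^( - 1) * 7349^1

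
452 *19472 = 8801344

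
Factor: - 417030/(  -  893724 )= 69505/148954 = 2^(-1)*5^1*13^(-1 )* 17^ ( - 1 )*337^( - 1 )*13901^1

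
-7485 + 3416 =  - 4069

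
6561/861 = 2187/287 = 7.62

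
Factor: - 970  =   - 2^1*5^1*97^1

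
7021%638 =3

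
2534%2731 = 2534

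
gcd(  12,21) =3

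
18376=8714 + 9662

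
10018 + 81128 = 91146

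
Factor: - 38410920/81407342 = -19205460/40703671 = -2^2*3^2 *5^1*23^1*43^( - 1) * 149^( - 1 ) * 4639^1*6353^(- 1) 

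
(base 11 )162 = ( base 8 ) 275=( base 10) 189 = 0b10111101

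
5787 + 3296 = 9083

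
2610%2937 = 2610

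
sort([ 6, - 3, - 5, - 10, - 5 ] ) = [  -  10, - 5, -5, - 3, 6]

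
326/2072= 163/1036 = 0.16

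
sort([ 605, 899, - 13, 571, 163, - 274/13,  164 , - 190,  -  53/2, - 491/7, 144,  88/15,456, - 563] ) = [- 563,  -  190, - 491/7,-53/2, - 274/13 , - 13, 88/15, 144, 163, 164, 456, 571, 605,899]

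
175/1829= 175/1829 = 0.10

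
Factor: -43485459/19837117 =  - 3^1 * 31^(  -  1 )*373^1*38861^1*639907^( -1)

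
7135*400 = 2854000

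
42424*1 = 42424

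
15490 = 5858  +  9632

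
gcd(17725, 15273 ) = 1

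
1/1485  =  1/1485 = 0.00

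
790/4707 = 790/4707 = 0.17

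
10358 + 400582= 410940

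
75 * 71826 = 5386950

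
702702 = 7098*99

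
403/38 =10 + 23/38 = 10.61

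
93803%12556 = 5911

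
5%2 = 1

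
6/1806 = 1/301= 0.00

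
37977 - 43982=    - 6005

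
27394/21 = 27394/21 = 1304.48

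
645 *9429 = 6081705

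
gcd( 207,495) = 9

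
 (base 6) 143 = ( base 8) 77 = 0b111111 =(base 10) 63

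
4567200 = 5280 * 865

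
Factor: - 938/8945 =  - 2^1* 5^( - 1) *7^1 * 67^1 * 1789^( - 1 )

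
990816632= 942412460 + 48404172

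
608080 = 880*691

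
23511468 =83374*282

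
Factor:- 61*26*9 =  - 2^1*3^2*13^1*61^1= -14274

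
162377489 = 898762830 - 736385341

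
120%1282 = 120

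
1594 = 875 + 719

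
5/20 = 1/4 = 0.25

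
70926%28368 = 14190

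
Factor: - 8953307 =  - 11^1*79^1*10303^1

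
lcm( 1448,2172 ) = 4344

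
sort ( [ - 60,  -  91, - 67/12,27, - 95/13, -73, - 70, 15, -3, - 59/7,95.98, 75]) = [ - 91, - 73 , - 70,  -  60, - 59/7, - 95/13,-67/12,-3, 15,  27, 75, 95.98] 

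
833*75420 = 62824860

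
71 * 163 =11573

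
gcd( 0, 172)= 172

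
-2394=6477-8871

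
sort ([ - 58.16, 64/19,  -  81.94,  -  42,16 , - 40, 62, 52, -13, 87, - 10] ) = [- 81.94,  -  58.16, - 42, - 40, - 13, - 10,64/19,16,52, 62,87 ]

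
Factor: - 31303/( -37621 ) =17^( - 1) * 23^1*1361^1 * 2213^( - 1)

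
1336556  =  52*25703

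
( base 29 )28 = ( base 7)123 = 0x42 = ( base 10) 66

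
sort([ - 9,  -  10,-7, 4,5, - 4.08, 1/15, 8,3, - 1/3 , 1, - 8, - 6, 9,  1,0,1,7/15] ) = [ - 10 , - 9,  -  8, -7,-6, -4.08,-1/3, 0,1/15,7/15 , 1, 1, 1 , 3 , 4,5,8,9 ] 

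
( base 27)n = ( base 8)27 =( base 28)n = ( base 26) N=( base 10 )23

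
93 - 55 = 38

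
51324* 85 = 4362540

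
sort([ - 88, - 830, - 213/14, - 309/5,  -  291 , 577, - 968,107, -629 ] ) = [-968, - 830,-629, - 291, - 88, - 309/5 ,  -  213/14,107,577]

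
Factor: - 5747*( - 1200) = 6896400 = 2^4 * 3^1 * 5^2*7^1 * 821^1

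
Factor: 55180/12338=2^1*5^1*89^1 * 199^(- 1 )=890/199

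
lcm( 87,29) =87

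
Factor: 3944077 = 19^1*41^1* 61^1*83^1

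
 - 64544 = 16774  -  81318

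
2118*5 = 10590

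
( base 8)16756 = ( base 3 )101111210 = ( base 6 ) 55250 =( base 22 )fi6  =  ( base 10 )7662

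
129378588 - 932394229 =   -  803015641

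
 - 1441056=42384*( - 34)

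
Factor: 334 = 2^1 * 167^1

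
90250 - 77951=12299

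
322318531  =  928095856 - 605777325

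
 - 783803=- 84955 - 698848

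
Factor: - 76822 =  - 2^1*71^1*541^1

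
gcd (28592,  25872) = 16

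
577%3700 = 577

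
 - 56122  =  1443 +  - 57565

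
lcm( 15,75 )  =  75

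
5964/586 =2982/293  =  10.18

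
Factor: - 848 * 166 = -140768= - 2^5  *  53^1*83^1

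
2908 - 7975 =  - 5067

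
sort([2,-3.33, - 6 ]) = [ - 6,-3.33,  2]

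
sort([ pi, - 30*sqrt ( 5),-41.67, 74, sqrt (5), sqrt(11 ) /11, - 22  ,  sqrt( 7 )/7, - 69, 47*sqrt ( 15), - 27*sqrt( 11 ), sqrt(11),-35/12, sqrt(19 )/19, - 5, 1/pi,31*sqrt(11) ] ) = [ - 27 * sqrt( 11 )  , - 69, - 30*sqrt(5), - 41.67, - 22, - 5, - 35/12, sqrt( 19)/19,sqrt( 11) /11,  1/pi, sqrt (7) /7, sqrt( 5)  ,  pi,sqrt(11),  74, 31 *sqrt(11)  ,  47*sqrt( 15) ] 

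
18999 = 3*6333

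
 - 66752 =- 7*9536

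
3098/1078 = 2 + 471/539 = 2.87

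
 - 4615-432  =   - 5047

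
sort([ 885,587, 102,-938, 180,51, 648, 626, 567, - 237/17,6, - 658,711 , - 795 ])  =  [ - 938, - 795, - 658, - 237/17, 6 , 51, 102, 180,567,587, 626,648, 711,885]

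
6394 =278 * 23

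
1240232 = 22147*56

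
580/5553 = 580/5553= 0.10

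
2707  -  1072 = 1635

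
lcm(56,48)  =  336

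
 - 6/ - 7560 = 1/1260= 0.00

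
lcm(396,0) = 0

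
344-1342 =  - 998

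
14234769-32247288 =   -  18012519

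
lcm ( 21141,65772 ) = 591948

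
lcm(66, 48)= 528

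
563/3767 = 563/3767 = 0.15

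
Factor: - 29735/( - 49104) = 2^ ( - 4)*3^( - 2)*5^1*11^(  -  1) * 19^1*31^( - 1 )*313^1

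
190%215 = 190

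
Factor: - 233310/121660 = -2^(-1)*3^1*79^( - 1)*101^1 = - 303/158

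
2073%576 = 345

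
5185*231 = 1197735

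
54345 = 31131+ 23214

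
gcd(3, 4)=1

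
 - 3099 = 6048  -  9147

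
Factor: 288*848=244224= 2^9*3^2*53^1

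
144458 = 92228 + 52230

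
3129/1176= 2 + 37/56 = 2.66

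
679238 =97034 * 7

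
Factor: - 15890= - 2^1*5^1*7^1*227^1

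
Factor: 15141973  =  7^1*11^1*29^1*6781^1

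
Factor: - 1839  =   -3^1*613^1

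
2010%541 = 387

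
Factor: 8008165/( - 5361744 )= - 2^( - 4 )*3^( - 1 ) * 5^1 *11^1*37^( - 1 )*3019^( - 1 )*145603^1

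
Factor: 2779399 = 7^1*397057^1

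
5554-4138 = 1416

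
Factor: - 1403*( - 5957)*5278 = 2^1*7^2 *13^1 *23^2*29^1*37^1 * 61^1 = 44111787538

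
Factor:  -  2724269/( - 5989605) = 3^ (  -  1)*5^(-1) * 419^( - 1 ) * 953^( - 1) * 2724269^1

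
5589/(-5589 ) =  - 1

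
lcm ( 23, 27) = 621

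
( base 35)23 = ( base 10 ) 73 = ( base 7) 133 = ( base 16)49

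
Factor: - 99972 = - 2^2 * 3^2*2777^1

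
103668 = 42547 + 61121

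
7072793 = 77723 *91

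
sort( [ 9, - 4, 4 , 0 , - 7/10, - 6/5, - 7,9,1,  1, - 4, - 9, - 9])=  [ -9 , - 9, - 7,-4,-4, - 6/5, - 7/10, 0, 1,1,  4, 9, 9]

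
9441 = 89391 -79950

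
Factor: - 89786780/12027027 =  - 2^2 * 3^( - 1)*5^1*19^1 * 127^(  -  1)*277^1*853^1*31567^( - 1)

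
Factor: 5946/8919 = 2/3 = 2^1*3^(-1 )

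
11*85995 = 945945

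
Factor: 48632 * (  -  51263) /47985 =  - 2^3*3^( - 1)*5^( - 1)*7^( - 1)*457^( - 1)*6079^1*51263^1 = - 2493022216/47985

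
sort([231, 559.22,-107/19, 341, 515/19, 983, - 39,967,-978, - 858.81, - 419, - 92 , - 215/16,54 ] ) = [ - 978, - 858.81, - 419,-92, - 39,-215/16,-107/19,515/19,  54, 231, 341, 559.22,967, 983 ] 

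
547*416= 227552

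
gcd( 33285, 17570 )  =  35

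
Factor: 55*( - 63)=-3^2 * 5^1*7^1*11^1= - 3465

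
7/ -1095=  - 1 + 1088/1095 = - 0.01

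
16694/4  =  8347/2 = 4173.50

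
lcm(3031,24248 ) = 24248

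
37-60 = -23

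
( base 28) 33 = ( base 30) 2r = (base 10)87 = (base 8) 127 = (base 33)2l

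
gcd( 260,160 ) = 20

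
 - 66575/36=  - 1850 + 25/36 = - 1849.31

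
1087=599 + 488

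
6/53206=3/26603 = 0.00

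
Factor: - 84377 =-84377^1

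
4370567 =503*8689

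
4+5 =9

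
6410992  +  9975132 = 16386124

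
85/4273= 85/4273 = 0.02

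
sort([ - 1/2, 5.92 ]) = [-1/2,5.92 ]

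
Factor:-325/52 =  - 25/4= - 2^ (  -  2)  *5^2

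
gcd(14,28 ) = 14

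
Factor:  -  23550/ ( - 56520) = 5/12=2^( - 2)*3^(- 1 )*5^1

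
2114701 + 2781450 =4896151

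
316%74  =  20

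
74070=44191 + 29879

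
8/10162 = 4/5081= 0.00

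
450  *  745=335250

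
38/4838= 19/2419=0.01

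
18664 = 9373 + 9291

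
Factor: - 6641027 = - 6641027^1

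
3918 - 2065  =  1853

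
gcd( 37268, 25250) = 2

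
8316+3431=11747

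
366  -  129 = 237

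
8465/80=1693/16 =105.81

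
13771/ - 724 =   -  13771/724=- 19.02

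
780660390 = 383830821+396829569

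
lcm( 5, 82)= 410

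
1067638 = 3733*286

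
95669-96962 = -1293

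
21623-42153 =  - 20530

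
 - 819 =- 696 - 123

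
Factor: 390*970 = 2^2*3^1*5^2*13^1 * 97^1 = 378300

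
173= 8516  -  8343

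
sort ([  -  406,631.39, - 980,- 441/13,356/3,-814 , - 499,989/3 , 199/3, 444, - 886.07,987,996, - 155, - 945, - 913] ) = [ - 980, - 945, -913, -886.07, - 814,-499, - 406, -155  , - 441/13,199/3, 356/3,989/3,444,631.39,987,996 ]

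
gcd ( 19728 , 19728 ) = 19728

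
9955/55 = 181 =181.00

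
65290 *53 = 3460370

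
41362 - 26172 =15190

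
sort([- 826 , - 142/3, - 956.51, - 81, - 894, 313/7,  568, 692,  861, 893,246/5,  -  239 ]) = [ - 956.51,-894, - 826,-239,-81,  -  142/3, 313/7,246/5,568, 692, 861,893 ]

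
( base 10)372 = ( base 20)ic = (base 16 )174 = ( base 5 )2442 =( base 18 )12c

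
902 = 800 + 102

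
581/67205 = 581/67205 = 0.01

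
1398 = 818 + 580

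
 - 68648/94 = - 731  +  33/47 = - 730.30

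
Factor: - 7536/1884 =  - 4=- 2^2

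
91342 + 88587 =179929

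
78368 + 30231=108599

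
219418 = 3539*62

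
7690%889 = 578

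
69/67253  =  69/67253 = 0.00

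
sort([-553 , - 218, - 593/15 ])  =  [ - 553, - 218,  -  593/15]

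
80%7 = 3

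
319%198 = 121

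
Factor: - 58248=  - 2^3*3^2*809^1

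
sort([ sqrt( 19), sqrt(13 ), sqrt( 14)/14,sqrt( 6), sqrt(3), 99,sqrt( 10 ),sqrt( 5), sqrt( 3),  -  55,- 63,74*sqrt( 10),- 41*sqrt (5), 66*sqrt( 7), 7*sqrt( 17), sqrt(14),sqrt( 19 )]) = [ - 41*sqrt( 5 ), - 63,-55 , sqrt( 14 )/14,sqrt( 3 ),sqrt( 3) , sqrt( 5),sqrt( 6),sqrt( 10 ), sqrt ( 13),sqrt ( 14 ), sqrt( 19), sqrt( 19),7*sqrt ( 17 ), 99, 66*sqrt( 7 ), 74*sqrt( 10 )]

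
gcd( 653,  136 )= 1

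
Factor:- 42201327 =- 3^1 * 7^1 *17^1*118211^1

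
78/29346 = 13/4891 = 0.00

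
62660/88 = 712  +  1/22 = 712.05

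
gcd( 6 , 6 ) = 6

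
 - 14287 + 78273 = 63986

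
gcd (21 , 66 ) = 3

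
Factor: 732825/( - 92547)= - 5^2 * 7^(-1)*13^( - 1) *113^( - 1)*3257^1=- 81425/10283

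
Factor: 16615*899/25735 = 29^1 * 31^1 * 3323^1*5147^( - 1 ) = 2987377/5147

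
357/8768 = 357/8768 = 0.04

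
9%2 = 1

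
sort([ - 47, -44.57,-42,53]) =[-47, - 44.57, - 42, 53 ]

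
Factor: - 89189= -89189^1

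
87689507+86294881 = 173984388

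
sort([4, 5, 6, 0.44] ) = [0.44, 4, 5, 6] 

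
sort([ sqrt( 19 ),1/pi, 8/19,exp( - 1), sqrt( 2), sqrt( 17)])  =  [ 1/pi,  exp( - 1), 8/19  ,  sqrt(2),sqrt (17), sqrt(19 )]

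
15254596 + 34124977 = 49379573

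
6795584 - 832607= 5962977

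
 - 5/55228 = -5/55228 = -  0.00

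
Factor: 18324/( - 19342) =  - 2^1*3^2*19^( - 1 ) = - 18/19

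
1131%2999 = 1131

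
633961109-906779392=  - 272818283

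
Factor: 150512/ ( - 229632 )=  - 409/624 = - 2^( - 4)*  3^( - 1)*13^(  -  1 )*409^1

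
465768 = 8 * 58221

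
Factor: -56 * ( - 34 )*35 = 66640 = 2^4 * 5^1*7^2 *17^1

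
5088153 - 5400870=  - 312717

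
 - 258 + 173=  - 85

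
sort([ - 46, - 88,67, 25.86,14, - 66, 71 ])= [ - 88, - 66, - 46,14 , 25.86,67 , 71]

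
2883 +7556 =10439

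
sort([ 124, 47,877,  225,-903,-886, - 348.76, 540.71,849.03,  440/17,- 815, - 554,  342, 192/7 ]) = [-903, - 886, - 815, - 554,-348.76, 440/17,  192/7, 47,  124, 225, 342,540.71 , 849.03, 877] 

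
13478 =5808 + 7670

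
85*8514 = 723690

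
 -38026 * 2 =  - 76052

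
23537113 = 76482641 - 52945528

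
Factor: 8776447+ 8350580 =17127027 = 3^2*1903003^1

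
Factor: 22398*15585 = 349072830 = 2^1*3^2*5^1 * 1039^1*3733^1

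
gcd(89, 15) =1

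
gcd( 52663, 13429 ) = 13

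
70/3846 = 35/1923 = 0.02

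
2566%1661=905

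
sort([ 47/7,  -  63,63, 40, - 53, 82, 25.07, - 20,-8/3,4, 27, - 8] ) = [ - 63, - 53 , - 20, - 8, - 8/3 , 4, 47/7,  25.07, 27,40, 63, 82 ]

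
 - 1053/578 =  - 2+ 103/578  =  - 1.82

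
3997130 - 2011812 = 1985318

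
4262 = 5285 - 1023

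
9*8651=77859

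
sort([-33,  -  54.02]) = [ - 54.02, - 33]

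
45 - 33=12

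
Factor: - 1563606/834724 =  - 71073/37942 = - 2^( - 1 ) *3^2*53^1*61^ ( - 1)*149^1*311^( - 1 ) 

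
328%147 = 34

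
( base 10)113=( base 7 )221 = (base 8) 161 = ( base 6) 305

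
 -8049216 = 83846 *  ( - 96)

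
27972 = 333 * 84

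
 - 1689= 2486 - 4175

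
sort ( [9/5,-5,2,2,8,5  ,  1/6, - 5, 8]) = [  -  5,-5 , 1/6,9/5 , 2, 2, 5,8,8]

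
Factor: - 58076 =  - 2^2*14519^1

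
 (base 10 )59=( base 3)2012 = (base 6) 135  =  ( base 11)54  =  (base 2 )111011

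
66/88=3/4 = 0.75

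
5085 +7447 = 12532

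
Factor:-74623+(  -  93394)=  - 168017 = -19^1*37^1*239^1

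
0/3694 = 0 = 0.00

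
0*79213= 0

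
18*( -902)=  - 16236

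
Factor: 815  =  5^1*163^1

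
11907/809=11907/809 = 14.72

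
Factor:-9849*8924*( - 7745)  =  2^2*3^1*5^1*7^2*23^1*67^1*97^1*1549^1 = 680727226620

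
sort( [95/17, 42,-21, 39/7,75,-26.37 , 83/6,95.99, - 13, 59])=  [ - 26.37, - 21, - 13,  39/7, 95/17,83/6, 42,59 , 75, 95.99 ]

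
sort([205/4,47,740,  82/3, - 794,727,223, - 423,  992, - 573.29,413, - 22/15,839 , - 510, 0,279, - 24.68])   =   [ - 794, - 573.29, - 510, - 423, - 24.68, - 22/15, 0, 82/3 , 47,205/4, 223, 279, 413,727,740,839, 992 ]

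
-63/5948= -1 + 5885/5948 = - 0.01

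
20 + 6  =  26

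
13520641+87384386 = 100905027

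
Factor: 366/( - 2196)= - 2^( - 1 ) *3^( - 1)=- 1/6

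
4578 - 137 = 4441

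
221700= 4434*50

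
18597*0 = 0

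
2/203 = 2/203   =  0.01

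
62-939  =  -877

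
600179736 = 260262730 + 339917006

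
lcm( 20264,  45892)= 1560328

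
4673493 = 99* 47207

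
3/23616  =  1/7872= 0.00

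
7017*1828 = 12827076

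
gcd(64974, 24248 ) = 14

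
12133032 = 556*21822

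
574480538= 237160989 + 337319549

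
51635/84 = 614  +  59/84 = 614.70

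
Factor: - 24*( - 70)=2^4*3^1*5^1*7^1  =  1680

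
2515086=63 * 39922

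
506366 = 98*5167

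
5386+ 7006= 12392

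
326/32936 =163/16468 = 0.01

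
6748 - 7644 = -896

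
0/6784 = 0 =0.00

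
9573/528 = 18+ 23/176 = 18.13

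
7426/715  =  7426/715  =  10.39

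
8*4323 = 34584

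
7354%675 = 604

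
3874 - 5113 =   -  1239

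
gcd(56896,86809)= 1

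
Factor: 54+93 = 3^1*7^2 = 147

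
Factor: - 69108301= - 19^1*3637279^1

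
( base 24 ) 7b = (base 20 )8j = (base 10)179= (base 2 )10110011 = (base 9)218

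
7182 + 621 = 7803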